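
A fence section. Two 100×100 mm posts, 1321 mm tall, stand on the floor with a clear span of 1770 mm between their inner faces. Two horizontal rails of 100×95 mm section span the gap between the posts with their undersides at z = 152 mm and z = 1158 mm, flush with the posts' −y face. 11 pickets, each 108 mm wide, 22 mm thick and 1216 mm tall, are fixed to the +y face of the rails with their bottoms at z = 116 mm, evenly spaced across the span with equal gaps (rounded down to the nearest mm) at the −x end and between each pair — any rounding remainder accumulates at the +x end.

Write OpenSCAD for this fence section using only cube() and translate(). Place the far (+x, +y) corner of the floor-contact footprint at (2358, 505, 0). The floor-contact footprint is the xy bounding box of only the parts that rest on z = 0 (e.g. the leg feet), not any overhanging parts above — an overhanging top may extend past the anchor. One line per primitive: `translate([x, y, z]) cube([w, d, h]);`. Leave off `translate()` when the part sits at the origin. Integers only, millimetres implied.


translate([388, 405, 0]) cube([100, 100, 1321]);
translate([2258, 405, 0]) cube([100, 100, 1321]);
translate([488, 405, 152]) cube([1770, 100, 95]);
translate([488, 405, 1158]) cube([1770, 100, 95]);
translate([536, 505, 116]) cube([108, 22, 1216]);
translate([692, 505, 116]) cube([108, 22, 1216]);
translate([848, 505, 116]) cube([108, 22, 1216]);
translate([1004, 505, 116]) cube([108, 22, 1216]);
translate([1160, 505, 116]) cube([108, 22, 1216]);
translate([1316, 505, 116]) cube([108, 22, 1216]);
translate([1472, 505, 116]) cube([108, 22, 1216]);
translate([1628, 505, 116]) cube([108, 22, 1216]);
translate([1784, 505, 116]) cube([108, 22, 1216]);
translate([1940, 505, 116]) cube([108, 22, 1216]);
translate([2096, 505, 116]) cube([108, 22, 1216]);


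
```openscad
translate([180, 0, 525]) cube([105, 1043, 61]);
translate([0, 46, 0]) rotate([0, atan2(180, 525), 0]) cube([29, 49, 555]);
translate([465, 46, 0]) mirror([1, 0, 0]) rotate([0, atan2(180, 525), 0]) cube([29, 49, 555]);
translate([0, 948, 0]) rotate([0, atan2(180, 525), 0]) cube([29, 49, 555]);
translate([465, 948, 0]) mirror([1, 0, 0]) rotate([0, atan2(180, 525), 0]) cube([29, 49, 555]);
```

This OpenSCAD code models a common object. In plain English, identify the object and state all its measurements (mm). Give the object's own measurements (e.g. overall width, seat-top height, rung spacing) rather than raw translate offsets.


A sawhorse. A 105×1043×61 mm beam (x, y, z) sits on two A-frame leg pairs. Each pair is two raked legs of 29×49 mm section (49 mm along y) splaying symmetrically in x. Each leg rises 525 mm vertically over 180 mm of horizontal reach and is 555 mm long along its own axis. Every leg's outer bottom edge rests on the floor and its outer top edge meets a bottom edge of the beam — the left legs (tilting toward +x) meet the beam's −x bottom edge, the right legs (their mirror images, tilting toward −x) meet its +x bottom edge — so the leg tops tuck under the beam, the beam's underside is 525 mm above the floor, and the feet are 465 mm apart outside-to-outside with the beam centred between them. The two leg pairs are set in 46 mm from either end of the beam.


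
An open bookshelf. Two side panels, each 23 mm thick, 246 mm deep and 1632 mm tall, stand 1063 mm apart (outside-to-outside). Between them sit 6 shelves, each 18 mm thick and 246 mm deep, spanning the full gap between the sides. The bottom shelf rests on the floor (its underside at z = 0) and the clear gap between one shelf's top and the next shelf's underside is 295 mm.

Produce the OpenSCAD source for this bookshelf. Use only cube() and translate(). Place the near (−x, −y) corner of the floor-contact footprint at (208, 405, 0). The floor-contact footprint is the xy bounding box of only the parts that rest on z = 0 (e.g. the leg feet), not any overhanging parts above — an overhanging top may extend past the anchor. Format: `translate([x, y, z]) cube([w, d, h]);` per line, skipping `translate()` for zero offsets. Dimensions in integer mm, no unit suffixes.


translate([208, 405, 0]) cube([23, 246, 1632]);
translate([1248, 405, 0]) cube([23, 246, 1632]);
translate([231, 405, 0]) cube([1017, 246, 18]);
translate([231, 405, 313]) cube([1017, 246, 18]);
translate([231, 405, 626]) cube([1017, 246, 18]);
translate([231, 405, 939]) cube([1017, 246, 18]);
translate([231, 405, 1252]) cube([1017, 246, 18]);
translate([231, 405, 1565]) cube([1017, 246, 18]);


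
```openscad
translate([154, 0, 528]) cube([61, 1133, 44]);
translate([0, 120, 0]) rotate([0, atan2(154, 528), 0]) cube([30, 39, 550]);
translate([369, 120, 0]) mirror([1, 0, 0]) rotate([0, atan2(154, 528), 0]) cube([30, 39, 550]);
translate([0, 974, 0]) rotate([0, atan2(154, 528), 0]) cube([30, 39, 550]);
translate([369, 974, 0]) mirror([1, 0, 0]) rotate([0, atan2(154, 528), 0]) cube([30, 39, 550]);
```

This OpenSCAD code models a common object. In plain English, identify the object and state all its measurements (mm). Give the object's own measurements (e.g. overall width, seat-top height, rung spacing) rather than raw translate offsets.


A sawhorse. A 61×1133×44 mm beam (x, y, z) sits on two A-frame leg pairs. Each pair is two raked legs of 30×39 mm section (39 mm along y) splaying symmetrically in x. Each leg rises 528 mm vertically over 154 mm of horizontal reach and is 550 mm long along its own axis. Every leg's outer bottom edge rests on the floor and its outer top edge meets a bottom edge of the beam — the left legs (tilting toward +x) meet the beam's −x bottom edge, the right legs (their mirror images, tilting toward −x) meet its +x bottom edge — so the leg tops tuck under the beam, the beam's underside is 528 mm above the floor, and the feet are 369 mm apart outside-to-outside with the beam centred between them. The two leg pairs are set in 120 mm from either end of the beam.


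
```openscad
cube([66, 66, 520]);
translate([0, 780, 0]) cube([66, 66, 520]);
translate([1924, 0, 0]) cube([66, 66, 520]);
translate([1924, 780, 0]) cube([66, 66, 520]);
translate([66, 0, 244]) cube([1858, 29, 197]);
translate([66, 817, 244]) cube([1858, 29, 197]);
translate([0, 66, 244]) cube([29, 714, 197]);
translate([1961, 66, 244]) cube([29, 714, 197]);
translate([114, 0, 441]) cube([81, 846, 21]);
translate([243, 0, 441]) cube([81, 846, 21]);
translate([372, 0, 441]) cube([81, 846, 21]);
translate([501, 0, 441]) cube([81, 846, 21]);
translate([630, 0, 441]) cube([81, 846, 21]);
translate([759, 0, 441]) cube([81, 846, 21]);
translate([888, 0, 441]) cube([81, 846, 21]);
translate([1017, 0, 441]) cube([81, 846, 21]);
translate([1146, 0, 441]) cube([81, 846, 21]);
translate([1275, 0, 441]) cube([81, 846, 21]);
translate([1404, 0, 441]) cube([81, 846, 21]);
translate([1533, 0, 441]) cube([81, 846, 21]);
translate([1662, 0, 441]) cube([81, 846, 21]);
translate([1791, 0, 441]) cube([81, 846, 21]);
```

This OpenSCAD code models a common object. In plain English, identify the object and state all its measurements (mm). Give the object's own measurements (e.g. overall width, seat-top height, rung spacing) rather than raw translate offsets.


A bed frame 1990 mm long (x) by 846 mm wide (y). Four 66×66 mm corner posts, 520 mm tall, at the corners of the footprint. Four rails of 29 mm thickness and 197 mm height run between adjacent posts with their undersides at z = 244 mm, their outer faces flush with the outside of the frame (the two x-running rails run between the posts' inner faces; the two y-running rails run between the posts' inner faces). 14 slats, each 81 mm wide (x) and 21 mm thick, lie across the top of the two x-running rails, running the full 846 mm width of the frame in y; along x they sit between the end posts with a 48 mm gap after the −x posts and between neighbouring slats, leaving 52 mm before the +x posts.


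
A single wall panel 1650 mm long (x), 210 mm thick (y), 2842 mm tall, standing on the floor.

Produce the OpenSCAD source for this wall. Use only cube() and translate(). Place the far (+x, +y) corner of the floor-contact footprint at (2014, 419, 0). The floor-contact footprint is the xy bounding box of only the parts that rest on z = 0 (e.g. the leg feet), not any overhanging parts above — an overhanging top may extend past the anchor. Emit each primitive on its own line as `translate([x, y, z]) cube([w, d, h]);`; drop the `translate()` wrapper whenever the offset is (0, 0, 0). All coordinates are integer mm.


translate([364, 209, 0]) cube([1650, 210, 2842]);


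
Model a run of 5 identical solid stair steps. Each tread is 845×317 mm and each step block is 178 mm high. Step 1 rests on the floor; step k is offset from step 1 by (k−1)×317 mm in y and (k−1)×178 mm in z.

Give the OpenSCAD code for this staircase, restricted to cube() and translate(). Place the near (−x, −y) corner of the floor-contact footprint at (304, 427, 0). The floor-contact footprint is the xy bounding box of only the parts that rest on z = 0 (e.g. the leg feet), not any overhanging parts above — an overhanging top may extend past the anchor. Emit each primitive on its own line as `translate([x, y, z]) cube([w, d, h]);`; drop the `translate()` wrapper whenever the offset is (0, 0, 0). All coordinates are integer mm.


translate([304, 427, 0]) cube([845, 317, 178]);
translate([304, 744, 178]) cube([845, 317, 178]);
translate([304, 1061, 356]) cube([845, 317, 178]);
translate([304, 1378, 534]) cube([845, 317, 178]);
translate([304, 1695, 712]) cube([845, 317, 178]);


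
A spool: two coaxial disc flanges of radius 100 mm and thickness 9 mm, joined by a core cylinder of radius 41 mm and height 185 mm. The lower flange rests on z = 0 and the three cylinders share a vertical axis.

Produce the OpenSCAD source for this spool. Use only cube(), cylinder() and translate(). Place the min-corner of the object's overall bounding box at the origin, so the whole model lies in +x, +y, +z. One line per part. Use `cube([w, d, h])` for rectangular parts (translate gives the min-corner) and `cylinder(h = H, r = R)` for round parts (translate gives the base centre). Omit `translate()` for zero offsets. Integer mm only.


translate([100, 100, 0]) cylinder(h = 9, r = 100);
translate([100, 100, 9]) cylinder(h = 185, r = 41);
translate([100, 100, 194]) cylinder(h = 9, r = 100);


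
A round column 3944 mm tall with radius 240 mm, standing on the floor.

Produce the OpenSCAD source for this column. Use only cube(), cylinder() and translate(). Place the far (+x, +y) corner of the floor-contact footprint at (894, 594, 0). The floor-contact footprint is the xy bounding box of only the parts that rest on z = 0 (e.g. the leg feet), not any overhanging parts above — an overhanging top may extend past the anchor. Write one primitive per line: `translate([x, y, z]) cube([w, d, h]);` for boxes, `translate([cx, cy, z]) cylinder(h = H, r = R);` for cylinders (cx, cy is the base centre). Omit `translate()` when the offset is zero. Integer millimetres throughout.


translate([654, 354, 0]) cylinder(h = 3944, r = 240);


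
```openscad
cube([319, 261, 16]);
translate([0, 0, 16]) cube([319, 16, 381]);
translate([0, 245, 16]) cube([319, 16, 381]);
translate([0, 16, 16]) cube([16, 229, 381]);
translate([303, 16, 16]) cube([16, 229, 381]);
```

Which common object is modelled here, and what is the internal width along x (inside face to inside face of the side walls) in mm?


An open box. The internal width is 287 mm.

A 319×261 base slab with four walls standing on it — an open box. The base is 319 mm wide and the walls are 16 mm thick, so the internal width is 319 − 2 × 16 = 287 mm.


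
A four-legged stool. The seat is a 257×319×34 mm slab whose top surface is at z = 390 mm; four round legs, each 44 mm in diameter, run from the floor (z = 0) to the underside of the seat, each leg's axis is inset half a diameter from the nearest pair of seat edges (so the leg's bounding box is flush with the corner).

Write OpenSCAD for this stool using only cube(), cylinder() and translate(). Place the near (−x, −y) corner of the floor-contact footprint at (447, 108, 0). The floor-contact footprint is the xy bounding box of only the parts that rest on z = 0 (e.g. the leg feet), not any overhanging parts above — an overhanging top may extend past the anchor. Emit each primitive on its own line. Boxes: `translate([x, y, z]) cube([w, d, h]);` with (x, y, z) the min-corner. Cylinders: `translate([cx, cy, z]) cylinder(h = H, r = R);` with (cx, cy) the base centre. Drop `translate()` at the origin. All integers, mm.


// leg_h = 390 - 34 = 356
translate([447, 108, 356]) cube([257, 319, 34]);
translate([469, 130, 0]) cylinder(h = 356, r = 22);
translate([682, 130, 0]) cylinder(h = 356, r = 22);
translate([469, 405, 0]) cylinder(h = 356, r = 22);
translate([682, 405, 0]) cylinder(h = 356, r = 22);


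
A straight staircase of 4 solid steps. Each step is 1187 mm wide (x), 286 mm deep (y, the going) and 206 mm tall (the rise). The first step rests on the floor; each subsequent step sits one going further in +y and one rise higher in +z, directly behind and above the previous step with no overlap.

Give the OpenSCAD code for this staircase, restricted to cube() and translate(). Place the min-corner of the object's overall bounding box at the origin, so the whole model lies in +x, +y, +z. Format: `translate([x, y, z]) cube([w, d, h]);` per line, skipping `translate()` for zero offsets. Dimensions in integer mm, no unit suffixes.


cube([1187, 286, 206]);
translate([0, 286, 206]) cube([1187, 286, 206]);
translate([0, 572, 412]) cube([1187, 286, 206]);
translate([0, 858, 618]) cube([1187, 286, 206]);


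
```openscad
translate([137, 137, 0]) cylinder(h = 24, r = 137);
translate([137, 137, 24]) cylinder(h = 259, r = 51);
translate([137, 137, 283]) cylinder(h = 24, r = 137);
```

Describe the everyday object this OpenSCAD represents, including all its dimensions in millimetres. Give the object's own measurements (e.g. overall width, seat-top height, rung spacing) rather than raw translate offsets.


A spool: two coaxial disc flanges of radius 137 mm and thickness 24 mm, joined by a core cylinder of radius 51 mm and height 259 mm. The lower flange rests on z = 0 and the three cylinders share a vertical axis.


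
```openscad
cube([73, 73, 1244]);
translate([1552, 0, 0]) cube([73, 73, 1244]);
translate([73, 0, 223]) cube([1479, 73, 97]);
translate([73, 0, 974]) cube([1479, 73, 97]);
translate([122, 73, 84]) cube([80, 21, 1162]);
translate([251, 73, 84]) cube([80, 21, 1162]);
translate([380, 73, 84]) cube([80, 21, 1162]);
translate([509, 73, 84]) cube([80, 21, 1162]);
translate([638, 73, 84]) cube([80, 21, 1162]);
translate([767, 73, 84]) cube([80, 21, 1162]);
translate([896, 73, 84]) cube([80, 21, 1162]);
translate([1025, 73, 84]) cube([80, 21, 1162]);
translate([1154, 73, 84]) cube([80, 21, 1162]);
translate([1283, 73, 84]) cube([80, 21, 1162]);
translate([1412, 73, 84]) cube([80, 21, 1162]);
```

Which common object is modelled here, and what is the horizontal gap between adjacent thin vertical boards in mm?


A fence section. The picket gap is 49 mm.

Two posts, two rails, 11 pickets — a fence section. Span 1479 mm holds 11 pickets of 80 mm with 12 equal gaps: ⌊(1479 − 11·80) / 12⌋ = 49 mm.


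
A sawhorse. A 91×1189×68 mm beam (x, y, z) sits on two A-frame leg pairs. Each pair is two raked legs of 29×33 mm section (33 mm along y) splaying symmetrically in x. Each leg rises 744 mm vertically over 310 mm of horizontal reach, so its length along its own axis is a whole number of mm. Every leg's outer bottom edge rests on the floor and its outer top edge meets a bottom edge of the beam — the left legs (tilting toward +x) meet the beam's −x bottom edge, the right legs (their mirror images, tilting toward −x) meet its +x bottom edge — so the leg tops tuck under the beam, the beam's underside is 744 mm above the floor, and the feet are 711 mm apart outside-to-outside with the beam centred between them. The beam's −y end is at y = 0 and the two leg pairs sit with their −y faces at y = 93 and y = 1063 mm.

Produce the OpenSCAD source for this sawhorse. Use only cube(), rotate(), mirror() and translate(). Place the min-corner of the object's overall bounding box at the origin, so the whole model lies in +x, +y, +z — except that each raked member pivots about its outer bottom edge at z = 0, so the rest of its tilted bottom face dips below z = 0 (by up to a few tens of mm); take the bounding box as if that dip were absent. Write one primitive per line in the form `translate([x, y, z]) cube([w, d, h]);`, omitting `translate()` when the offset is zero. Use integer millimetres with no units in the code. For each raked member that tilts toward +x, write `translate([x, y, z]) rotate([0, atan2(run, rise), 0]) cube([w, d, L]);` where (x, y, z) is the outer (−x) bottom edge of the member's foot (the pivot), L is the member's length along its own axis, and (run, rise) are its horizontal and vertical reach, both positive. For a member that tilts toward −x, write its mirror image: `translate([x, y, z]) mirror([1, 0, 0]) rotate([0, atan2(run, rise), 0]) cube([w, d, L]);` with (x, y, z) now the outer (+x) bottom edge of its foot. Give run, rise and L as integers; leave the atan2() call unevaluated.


translate([310, 0, 744]) cube([91, 1189, 68]);
translate([0, 93, 0]) rotate([0, atan2(310, 744), 0]) cube([29, 33, 806]);
translate([711, 93, 0]) mirror([1, 0, 0]) rotate([0, atan2(310, 744), 0]) cube([29, 33, 806]);
translate([0, 1063, 0]) rotate([0, atan2(310, 744), 0]) cube([29, 33, 806]);
translate([711, 1063, 0]) mirror([1, 0, 0]) rotate([0, atan2(310, 744), 0]) cube([29, 33, 806]);


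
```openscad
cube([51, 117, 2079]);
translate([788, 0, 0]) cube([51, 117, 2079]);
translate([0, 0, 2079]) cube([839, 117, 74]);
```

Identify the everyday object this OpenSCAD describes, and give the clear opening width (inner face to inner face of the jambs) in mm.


A door frame. The clear opening width is 737 mm.

Two 2079 mm tall posts with a header on top — a door frame. The left jamb is 51 mm wide at x = 0; the right jamb starts at x = 788. The clear opening is 788 − 51 = 737 mm.


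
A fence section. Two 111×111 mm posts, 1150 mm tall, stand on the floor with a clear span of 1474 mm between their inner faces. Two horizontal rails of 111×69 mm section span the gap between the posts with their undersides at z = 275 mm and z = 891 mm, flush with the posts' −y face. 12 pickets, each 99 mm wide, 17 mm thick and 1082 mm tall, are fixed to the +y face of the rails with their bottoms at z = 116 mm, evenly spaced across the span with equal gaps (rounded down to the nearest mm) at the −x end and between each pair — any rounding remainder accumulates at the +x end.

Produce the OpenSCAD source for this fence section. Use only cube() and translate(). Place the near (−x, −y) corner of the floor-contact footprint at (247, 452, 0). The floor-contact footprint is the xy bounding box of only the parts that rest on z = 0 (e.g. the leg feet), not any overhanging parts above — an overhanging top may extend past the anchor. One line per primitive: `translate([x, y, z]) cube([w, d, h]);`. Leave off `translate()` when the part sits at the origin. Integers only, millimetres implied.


translate([247, 452, 0]) cube([111, 111, 1150]);
translate([1832, 452, 0]) cube([111, 111, 1150]);
translate([358, 452, 275]) cube([1474, 111, 69]);
translate([358, 452, 891]) cube([1474, 111, 69]);
translate([380, 563, 116]) cube([99, 17, 1082]);
translate([501, 563, 116]) cube([99, 17, 1082]);
translate([622, 563, 116]) cube([99, 17, 1082]);
translate([743, 563, 116]) cube([99, 17, 1082]);
translate([864, 563, 116]) cube([99, 17, 1082]);
translate([985, 563, 116]) cube([99, 17, 1082]);
translate([1106, 563, 116]) cube([99, 17, 1082]);
translate([1227, 563, 116]) cube([99, 17, 1082]);
translate([1348, 563, 116]) cube([99, 17, 1082]);
translate([1469, 563, 116]) cube([99, 17, 1082]);
translate([1590, 563, 116]) cube([99, 17, 1082]);
translate([1711, 563, 116]) cube([99, 17, 1082]);


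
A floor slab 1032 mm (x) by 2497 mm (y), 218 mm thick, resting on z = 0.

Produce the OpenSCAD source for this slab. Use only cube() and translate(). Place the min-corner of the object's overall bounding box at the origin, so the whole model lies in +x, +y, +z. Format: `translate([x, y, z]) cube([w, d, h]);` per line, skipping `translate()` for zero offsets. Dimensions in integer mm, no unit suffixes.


cube([1032, 2497, 218]);


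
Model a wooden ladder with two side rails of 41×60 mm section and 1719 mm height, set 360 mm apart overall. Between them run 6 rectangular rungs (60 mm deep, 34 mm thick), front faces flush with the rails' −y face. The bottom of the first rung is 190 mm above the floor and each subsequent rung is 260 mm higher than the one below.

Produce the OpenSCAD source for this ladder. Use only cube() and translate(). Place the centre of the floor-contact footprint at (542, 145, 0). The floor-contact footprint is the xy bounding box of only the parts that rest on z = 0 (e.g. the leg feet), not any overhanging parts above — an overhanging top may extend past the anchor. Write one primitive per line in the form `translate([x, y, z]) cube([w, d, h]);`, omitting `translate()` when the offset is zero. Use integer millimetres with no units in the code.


translate([362, 115, 0]) cube([41, 60, 1719]);
translate([681, 115, 0]) cube([41, 60, 1719]);
translate([403, 115, 190]) cube([278, 60, 34]);
translate([403, 115, 450]) cube([278, 60, 34]);
translate([403, 115, 710]) cube([278, 60, 34]);
translate([403, 115, 970]) cube([278, 60, 34]);
translate([403, 115, 1230]) cube([278, 60, 34]);
translate([403, 115, 1490]) cube([278, 60, 34]);


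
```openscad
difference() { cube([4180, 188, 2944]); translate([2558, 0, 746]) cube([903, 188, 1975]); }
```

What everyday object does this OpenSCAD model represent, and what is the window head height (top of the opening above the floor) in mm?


A wall with a window opening. The window head height is 2721 mm.

A wall with a rectangular opening subtracted — a window. Sill at z = 746, opening 1975 mm tall, so the head is at 746 + 1975 = 2721 mm.


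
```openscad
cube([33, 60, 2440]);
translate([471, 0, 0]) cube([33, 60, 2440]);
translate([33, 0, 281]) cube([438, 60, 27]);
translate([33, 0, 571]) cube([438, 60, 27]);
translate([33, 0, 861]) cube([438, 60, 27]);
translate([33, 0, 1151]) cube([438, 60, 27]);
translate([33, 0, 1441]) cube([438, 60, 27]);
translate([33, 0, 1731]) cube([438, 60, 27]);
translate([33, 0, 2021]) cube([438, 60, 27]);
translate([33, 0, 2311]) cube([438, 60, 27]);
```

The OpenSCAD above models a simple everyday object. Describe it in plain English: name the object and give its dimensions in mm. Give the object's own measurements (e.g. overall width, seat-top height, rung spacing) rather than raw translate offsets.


A straight ladder. Two 33×60 mm vertical rails, 2440 mm tall, stand 504 mm apart (outside-to-outside) with their front faces coplanar on the −y side. 8 rungs, each 60 mm deep and 27 mm tall, span between the inner faces of the rails, front faces flush with the rails. The lowest rung's underside is at z = 281 mm and rungs are spaced 290 mm apart (underside to underside).


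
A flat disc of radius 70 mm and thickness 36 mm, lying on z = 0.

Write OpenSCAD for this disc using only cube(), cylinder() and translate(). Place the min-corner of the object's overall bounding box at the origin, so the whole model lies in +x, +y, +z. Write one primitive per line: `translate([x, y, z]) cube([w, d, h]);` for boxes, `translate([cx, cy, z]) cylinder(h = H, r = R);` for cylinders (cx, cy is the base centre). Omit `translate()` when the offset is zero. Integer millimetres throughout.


translate([70, 70, 0]) cylinder(h = 36, r = 70);


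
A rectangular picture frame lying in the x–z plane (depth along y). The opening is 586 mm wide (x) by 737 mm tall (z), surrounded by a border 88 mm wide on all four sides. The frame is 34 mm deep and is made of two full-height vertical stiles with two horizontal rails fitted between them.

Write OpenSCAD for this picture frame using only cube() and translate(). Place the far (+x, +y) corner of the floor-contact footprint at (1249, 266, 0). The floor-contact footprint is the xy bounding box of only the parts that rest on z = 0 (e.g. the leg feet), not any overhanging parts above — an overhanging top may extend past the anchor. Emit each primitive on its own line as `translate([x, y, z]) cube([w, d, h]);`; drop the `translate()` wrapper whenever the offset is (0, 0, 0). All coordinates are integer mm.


translate([487, 232, 0]) cube([88, 34, 913]);
translate([1161, 232, 0]) cube([88, 34, 913]);
translate([575, 232, 0]) cube([586, 34, 88]);
translate([575, 232, 825]) cube([586, 34, 88]);


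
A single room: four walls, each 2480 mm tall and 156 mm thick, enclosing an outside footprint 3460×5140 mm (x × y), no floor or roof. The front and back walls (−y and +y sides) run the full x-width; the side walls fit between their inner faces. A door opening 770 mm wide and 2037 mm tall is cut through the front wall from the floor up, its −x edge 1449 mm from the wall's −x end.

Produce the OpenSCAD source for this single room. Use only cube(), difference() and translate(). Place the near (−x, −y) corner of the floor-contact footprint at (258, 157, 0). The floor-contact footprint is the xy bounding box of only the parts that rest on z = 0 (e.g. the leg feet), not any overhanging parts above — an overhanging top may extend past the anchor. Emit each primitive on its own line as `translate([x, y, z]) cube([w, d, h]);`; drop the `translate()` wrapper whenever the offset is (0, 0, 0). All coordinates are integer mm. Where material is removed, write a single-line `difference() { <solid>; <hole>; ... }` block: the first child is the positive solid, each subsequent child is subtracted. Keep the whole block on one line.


difference() { translate([258, 157, 0]) cube([3460, 156, 2480]); translate([1707, 157, 0]) cube([770, 156, 2037]); }
translate([258, 5141, 0]) cube([3460, 156, 2480]);
translate([258, 313, 0]) cube([156, 4828, 2480]);
translate([3562, 313, 0]) cube([156, 4828, 2480]);


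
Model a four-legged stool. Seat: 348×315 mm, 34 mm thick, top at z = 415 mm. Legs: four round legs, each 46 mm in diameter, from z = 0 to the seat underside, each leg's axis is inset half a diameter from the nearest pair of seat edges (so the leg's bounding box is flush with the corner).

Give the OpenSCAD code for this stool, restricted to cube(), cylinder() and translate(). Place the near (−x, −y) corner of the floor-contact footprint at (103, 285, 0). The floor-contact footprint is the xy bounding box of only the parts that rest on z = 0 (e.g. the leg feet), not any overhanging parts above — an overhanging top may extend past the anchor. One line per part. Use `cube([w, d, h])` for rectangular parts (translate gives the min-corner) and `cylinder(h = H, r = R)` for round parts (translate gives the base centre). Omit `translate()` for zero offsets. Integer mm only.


// leg_h = 415 - 34 = 381
translate([103, 285, 381]) cube([348, 315, 34]);
translate([126, 308, 0]) cylinder(h = 381, r = 23);
translate([428, 308, 0]) cylinder(h = 381, r = 23);
translate([126, 577, 0]) cylinder(h = 381, r = 23);
translate([428, 577, 0]) cylinder(h = 381, r = 23);


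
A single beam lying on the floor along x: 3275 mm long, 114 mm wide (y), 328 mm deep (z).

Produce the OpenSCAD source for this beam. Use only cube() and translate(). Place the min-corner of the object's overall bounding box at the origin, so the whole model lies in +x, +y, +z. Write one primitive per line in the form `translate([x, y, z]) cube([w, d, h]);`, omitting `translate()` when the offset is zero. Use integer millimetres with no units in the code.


cube([3275, 114, 328]);


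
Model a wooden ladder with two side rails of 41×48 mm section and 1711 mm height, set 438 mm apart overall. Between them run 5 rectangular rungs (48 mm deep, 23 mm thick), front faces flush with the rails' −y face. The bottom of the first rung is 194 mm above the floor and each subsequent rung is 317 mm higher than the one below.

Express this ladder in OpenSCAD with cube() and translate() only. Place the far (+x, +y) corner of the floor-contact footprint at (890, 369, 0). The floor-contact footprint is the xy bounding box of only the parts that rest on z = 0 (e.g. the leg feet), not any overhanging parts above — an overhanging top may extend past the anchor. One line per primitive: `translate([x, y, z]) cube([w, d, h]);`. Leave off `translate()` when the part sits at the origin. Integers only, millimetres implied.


translate([452, 321, 0]) cube([41, 48, 1711]);
translate([849, 321, 0]) cube([41, 48, 1711]);
translate([493, 321, 194]) cube([356, 48, 23]);
translate([493, 321, 511]) cube([356, 48, 23]);
translate([493, 321, 828]) cube([356, 48, 23]);
translate([493, 321, 1145]) cube([356, 48, 23]);
translate([493, 321, 1462]) cube([356, 48, 23]);


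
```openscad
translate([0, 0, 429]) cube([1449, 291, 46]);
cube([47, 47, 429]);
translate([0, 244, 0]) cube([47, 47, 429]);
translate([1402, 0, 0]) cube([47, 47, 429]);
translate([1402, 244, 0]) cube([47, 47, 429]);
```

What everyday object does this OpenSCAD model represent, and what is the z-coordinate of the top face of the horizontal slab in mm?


A bench. The seat-top height is 475 mm.

A long slab on four corner posts — a bench. The slab sits at z = 429 with thickness 46, so the top is 429 + 46 = 475 mm.


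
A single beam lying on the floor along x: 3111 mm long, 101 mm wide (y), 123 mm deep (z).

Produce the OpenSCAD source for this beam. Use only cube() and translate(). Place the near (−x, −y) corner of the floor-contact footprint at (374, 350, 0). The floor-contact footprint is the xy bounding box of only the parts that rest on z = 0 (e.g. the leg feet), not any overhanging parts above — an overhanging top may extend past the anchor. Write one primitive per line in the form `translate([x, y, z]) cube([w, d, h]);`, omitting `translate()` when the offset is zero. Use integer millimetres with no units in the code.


translate([374, 350, 0]) cube([3111, 101, 123]);


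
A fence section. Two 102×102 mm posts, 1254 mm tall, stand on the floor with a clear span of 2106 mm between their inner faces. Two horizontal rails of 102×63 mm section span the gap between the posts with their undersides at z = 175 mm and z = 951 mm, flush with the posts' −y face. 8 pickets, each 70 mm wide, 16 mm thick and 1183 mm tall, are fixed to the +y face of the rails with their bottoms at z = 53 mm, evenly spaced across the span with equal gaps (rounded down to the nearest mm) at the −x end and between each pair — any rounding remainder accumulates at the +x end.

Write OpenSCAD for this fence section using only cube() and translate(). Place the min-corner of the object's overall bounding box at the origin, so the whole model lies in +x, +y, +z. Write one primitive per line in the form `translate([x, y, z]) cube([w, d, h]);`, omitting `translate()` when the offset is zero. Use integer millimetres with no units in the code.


cube([102, 102, 1254]);
translate([2208, 0, 0]) cube([102, 102, 1254]);
translate([102, 0, 175]) cube([2106, 102, 63]);
translate([102, 0, 951]) cube([2106, 102, 63]);
translate([273, 102, 53]) cube([70, 16, 1183]);
translate([514, 102, 53]) cube([70, 16, 1183]);
translate([755, 102, 53]) cube([70, 16, 1183]);
translate([996, 102, 53]) cube([70, 16, 1183]);
translate([1237, 102, 53]) cube([70, 16, 1183]);
translate([1478, 102, 53]) cube([70, 16, 1183]);
translate([1719, 102, 53]) cube([70, 16, 1183]);
translate([1960, 102, 53]) cube([70, 16, 1183]);


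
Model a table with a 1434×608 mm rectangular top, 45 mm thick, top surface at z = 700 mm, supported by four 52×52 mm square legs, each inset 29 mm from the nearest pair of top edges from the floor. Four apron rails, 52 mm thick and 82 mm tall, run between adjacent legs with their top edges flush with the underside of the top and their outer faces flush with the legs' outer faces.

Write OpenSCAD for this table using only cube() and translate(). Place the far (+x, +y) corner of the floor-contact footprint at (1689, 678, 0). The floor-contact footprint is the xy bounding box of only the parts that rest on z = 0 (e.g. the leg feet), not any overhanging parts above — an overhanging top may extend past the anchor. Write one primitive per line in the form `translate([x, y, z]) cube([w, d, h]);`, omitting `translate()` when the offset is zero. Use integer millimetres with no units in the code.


translate([284, 99, 655]) cube([1434, 608, 45]);
translate([313, 128, 0]) cube([52, 52, 655]);
translate([1637, 128, 0]) cube([52, 52, 655]);
translate([313, 626, 0]) cube([52, 52, 655]);
translate([1637, 626, 0]) cube([52, 52, 655]);
translate([365, 128, 573]) cube([1272, 52, 82]);
translate([365, 626, 573]) cube([1272, 52, 82]);
translate([313, 180, 573]) cube([52, 446, 82]);
translate([1637, 180, 573]) cube([52, 446, 82]);


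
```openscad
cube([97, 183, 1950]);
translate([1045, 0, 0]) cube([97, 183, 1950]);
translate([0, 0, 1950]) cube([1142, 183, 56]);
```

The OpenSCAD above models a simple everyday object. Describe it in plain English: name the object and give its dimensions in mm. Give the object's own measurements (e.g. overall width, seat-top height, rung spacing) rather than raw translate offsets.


A door frame. The clear opening is 948 mm wide and 1950 mm high. Two 97 mm wide jambs, 183 mm deep, stand either side of the opening from the floor to the top of the opening. A 56 mm thick head sits across the top of both jambs, spanning the full outside width of the frame.


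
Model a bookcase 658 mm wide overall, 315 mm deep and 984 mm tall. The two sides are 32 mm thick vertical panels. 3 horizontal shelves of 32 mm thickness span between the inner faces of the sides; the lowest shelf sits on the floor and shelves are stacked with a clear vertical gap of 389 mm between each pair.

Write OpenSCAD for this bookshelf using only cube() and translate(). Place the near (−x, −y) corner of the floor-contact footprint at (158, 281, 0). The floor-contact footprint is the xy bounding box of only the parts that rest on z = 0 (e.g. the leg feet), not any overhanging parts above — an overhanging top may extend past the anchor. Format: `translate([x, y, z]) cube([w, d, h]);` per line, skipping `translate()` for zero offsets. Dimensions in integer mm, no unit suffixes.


translate([158, 281, 0]) cube([32, 315, 984]);
translate([784, 281, 0]) cube([32, 315, 984]);
translate([190, 281, 0]) cube([594, 315, 32]);
translate([190, 281, 421]) cube([594, 315, 32]);
translate([190, 281, 842]) cube([594, 315, 32]);


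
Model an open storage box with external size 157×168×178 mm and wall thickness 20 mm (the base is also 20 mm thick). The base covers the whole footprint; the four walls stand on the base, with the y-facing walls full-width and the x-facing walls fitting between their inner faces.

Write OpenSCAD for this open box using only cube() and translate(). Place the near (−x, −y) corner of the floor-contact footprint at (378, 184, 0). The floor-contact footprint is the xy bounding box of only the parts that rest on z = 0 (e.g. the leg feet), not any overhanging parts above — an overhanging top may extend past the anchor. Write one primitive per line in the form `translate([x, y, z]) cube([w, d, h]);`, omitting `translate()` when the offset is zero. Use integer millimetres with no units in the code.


translate([378, 184, 0]) cube([157, 168, 20]);
translate([378, 184, 20]) cube([157, 20, 158]);
translate([378, 332, 20]) cube([157, 20, 158]);
translate([378, 204, 20]) cube([20, 128, 158]);
translate([515, 204, 20]) cube([20, 128, 158]);


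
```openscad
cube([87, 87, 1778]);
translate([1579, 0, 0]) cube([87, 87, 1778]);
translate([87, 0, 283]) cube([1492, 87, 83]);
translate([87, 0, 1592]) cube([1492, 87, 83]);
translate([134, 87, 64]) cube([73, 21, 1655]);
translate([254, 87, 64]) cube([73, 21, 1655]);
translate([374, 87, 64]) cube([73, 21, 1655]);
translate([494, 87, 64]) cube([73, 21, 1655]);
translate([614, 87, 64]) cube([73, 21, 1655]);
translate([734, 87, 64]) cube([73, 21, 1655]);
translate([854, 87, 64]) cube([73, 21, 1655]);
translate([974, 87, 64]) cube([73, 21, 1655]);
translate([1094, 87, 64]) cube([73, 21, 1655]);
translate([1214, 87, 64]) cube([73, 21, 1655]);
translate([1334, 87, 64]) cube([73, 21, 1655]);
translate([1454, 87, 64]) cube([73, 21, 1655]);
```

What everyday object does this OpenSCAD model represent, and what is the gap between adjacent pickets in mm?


A fence section. The picket gap is 47 mm.

Two posts, two rails, 12 pickets — a fence section. Span 1492 mm holds 12 pickets of 73 mm with 13 equal gaps: ⌊(1492 − 12·73) / 13⌋ = 47 mm.


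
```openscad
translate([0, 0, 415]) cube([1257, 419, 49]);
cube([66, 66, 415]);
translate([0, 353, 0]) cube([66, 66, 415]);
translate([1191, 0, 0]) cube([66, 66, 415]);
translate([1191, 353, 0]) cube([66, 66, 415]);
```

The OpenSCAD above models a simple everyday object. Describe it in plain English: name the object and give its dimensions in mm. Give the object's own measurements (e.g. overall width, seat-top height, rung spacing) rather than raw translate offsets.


A bench: a 1257×419 mm seat slab, 49 mm thick, top at z = 464 mm, on four 66×66 mm square legs flush with the seat corners and standing on z = 0.


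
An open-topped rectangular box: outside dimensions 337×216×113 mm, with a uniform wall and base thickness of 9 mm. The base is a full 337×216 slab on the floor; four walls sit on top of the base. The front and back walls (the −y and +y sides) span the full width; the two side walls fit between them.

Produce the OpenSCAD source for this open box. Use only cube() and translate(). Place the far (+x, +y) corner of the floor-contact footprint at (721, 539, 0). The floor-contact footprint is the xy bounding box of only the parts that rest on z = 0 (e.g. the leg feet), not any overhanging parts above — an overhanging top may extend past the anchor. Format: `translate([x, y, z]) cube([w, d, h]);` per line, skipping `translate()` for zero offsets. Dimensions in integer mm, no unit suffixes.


translate([384, 323, 0]) cube([337, 216, 9]);
translate([384, 323, 9]) cube([337, 9, 104]);
translate([384, 530, 9]) cube([337, 9, 104]);
translate([384, 332, 9]) cube([9, 198, 104]);
translate([712, 332, 9]) cube([9, 198, 104]);


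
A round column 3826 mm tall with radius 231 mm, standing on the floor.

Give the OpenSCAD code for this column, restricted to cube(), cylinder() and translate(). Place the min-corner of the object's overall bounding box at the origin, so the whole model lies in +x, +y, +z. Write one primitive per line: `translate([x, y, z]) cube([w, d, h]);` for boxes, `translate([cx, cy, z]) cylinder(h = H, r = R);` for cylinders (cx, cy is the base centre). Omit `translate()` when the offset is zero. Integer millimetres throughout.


translate([231, 231, 0]) cylinder(h = 3826, r = 231);


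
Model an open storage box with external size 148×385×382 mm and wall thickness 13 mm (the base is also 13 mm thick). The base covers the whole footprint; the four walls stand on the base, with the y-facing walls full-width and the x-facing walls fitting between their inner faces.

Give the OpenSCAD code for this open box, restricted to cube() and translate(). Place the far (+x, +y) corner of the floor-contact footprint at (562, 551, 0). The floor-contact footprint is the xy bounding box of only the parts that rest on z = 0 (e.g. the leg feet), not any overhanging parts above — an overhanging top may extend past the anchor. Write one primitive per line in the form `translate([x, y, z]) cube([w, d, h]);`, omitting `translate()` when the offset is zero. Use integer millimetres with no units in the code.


translate([414, 166, 0]) cube([148, 385, 13]);
translate([414, 166, 13]) cube([148, 13, 369]);
translate([414, 538, 13]) cube([148, 13, 369]);
translate([414, 179, 13]) cube([13, 359, 369]);
translate([549, 179, 13]) cube([13, 359, 369]);
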